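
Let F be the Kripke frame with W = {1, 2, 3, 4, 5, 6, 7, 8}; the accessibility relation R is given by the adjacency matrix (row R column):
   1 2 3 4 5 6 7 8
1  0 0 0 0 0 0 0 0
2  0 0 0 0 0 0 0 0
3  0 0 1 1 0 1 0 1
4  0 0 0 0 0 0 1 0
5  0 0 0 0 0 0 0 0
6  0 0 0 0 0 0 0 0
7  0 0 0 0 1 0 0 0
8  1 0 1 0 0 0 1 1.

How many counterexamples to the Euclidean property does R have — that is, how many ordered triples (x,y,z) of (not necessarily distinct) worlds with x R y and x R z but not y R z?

22

Enumerating: (3,4,3), (3,4,4), (3,4,6), (3,4,8), (3,6,3), (3,6,4), (3,6,6), (3,6,8), (3,8,4), (3,8,6), (4,7,7), (7,5,5), … and 10 more.
Total: 22.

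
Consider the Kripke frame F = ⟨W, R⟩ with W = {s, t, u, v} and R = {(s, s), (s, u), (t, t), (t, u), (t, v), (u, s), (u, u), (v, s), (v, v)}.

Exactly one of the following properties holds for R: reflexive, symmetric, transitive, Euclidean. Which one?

reflexive

Reflexive: yes — every world is R-related to itself.
Symmetric: no — t R u but not u R t.
Transitive: no — t R u and u R s, but not t R s.
Euclidean: no — t R u and t R v, but not u R v.
Only reflexive holds.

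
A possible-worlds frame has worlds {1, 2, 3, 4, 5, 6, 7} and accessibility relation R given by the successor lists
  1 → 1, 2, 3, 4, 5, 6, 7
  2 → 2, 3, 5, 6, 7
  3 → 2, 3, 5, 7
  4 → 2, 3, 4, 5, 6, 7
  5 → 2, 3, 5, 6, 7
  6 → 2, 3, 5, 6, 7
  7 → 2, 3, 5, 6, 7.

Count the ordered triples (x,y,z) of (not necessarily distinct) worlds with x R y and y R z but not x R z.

3

Enumerating: (3,2,6), (3,5,6), (3,7,6).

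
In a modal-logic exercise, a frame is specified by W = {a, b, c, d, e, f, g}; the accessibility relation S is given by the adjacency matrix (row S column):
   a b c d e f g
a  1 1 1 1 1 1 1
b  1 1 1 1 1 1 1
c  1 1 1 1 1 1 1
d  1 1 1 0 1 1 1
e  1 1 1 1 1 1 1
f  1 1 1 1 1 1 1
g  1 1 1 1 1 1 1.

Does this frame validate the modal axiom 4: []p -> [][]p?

The schema 4 characterises exactly the transitive frames.
Transitive: no — d S a and a S d, but not d S d.

No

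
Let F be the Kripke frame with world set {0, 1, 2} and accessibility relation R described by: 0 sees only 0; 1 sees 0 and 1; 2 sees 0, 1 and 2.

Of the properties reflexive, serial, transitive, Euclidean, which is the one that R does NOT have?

Reflexive: yes — every world is R-related to itself.
Serial: yes — every world has a successor (e.g. 0 R 0).
Transitive: yes — every two-step R-path is closed by a direct edge.
Euclidean: no — 2 R 0 and 2 R 1, but not 0 R 1.
Only Euclidean fails.

Euclidean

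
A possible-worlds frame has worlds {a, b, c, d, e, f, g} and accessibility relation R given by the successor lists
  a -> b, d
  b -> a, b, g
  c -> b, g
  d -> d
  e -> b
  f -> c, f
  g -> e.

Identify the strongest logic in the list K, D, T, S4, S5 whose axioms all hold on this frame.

Serial (axiom D): yes — every world has a successor (e.g. a R b).
Reflexive (axiom T): no — a is not related to itself.
Transitive (axiom 4): no — a R b and b R g, but not a R g.
Euclidean (axiom 5): no — a R b and a R d, but not b R d.
So F validates K, D; T would additionally require R to be reflexive. The strongest is D.

D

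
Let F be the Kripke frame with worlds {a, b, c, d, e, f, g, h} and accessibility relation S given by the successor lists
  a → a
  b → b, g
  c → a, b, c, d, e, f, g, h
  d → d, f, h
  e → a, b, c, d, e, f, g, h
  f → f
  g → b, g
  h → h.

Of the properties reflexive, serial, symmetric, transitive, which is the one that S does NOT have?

symmetric

Reflexive: yes — every world is S-related to itself.
Serial: yes — every world has a successor (e.g. a S a).
Symmetric: no — c S a but not a S c.
Transitive: yes — every two-step S-path is closed by a direct edge.
Only symmetric fails.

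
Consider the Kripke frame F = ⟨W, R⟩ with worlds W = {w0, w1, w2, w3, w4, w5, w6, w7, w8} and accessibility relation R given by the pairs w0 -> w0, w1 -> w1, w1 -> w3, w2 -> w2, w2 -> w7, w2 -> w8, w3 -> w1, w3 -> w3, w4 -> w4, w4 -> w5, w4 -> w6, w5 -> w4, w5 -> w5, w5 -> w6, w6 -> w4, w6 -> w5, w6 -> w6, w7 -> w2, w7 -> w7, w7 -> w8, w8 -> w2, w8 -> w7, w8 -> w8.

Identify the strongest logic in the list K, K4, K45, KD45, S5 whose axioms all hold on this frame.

S5

Transitive (axiom 4): yes — every two-step R-path is closed by a direct edge.
Euclidean (axiom 5): yes — any two successors of a common world are R-related.
Serial (axiom D): yes — every world has a successor (e.g. w0 R w0).
Reflexive (axiom T): yes — every world is R-related to itself.
So F validates K, K4, K45, KD45, S5. The strongest is S5.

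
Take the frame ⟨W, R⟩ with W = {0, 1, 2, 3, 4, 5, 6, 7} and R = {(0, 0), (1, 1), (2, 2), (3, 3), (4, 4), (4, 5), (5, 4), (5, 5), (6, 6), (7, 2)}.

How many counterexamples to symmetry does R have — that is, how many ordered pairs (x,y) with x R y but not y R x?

1

Enumerating: (7,2).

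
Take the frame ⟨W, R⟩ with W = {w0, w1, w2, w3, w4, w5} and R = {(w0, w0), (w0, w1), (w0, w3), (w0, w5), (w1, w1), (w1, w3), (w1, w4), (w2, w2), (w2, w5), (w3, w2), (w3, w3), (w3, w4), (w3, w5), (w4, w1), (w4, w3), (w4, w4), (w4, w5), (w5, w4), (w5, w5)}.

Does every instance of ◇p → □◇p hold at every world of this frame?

No

The schema 5 characterises exactly the Euclidean frames.
Euclidean: no — w0 R w1 and w0 R w5, but not w1 R w5.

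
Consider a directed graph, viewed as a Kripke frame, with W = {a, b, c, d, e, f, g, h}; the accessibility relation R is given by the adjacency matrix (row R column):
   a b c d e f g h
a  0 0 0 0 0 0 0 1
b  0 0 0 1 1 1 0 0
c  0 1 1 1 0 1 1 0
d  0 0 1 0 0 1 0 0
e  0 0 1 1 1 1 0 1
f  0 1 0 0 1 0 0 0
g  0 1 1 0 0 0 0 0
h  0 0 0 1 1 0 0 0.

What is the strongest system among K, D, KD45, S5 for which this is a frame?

Serial (axiom D): yes — every world has a successor (e.g. a R h).
Euclidean (axiom 5): no — b R d and b R e, but not d R e.
Transitive (axiom 4): no — a R h and h R d, but not a R d.
Reflexive (axiom T): no — a is not related to itself.
So F validates K, D; KD45 would additionally require R to be Euclidean and transitive. The strongest is D.

D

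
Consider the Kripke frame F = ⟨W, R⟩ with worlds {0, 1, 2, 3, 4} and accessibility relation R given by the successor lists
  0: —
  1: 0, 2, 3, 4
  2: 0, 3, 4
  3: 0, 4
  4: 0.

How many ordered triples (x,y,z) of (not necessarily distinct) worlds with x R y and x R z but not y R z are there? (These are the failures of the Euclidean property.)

Enumerating: (1,0,0), (1,0,2), (1,0,3), (1,0,4), (1,2,2), (1,3,2), (1,3,3), (1,4,2), (1,4,3), (1,4,4), (2,0,0), (2,0,3), … and 8 more.
Total: 20.

20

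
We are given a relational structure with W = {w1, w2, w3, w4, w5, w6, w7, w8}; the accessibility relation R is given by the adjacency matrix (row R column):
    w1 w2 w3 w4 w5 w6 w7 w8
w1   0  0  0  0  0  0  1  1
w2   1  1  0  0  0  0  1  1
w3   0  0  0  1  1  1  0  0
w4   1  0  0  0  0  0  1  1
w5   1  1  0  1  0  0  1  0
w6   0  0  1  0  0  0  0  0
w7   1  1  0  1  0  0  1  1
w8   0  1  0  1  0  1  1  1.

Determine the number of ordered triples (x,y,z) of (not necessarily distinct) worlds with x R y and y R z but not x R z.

Enumerating: (w1,w7,w1), (w1,w7,w2), (w1,w7,w4), (w1,w8,w2), (w1,w8,w4), (w1,w8,w6), (w2,w7,w4), (w2,w8,w4), (w2,w8,w6), (w3,w4,w1), (w3,w4,w7), (w3,w4,w8), … and 21 more.
Total: 33.

33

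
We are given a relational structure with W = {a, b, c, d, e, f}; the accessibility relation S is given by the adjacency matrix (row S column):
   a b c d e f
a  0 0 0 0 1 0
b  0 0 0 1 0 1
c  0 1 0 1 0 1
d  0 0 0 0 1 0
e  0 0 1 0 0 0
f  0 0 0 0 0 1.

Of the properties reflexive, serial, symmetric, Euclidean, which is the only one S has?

Reflexive: no — a is not related to itself.
Serial: yes — every world has a successor (e.g. a S e).
Symmetric: no — a S e but not e S a.
Euclidean: no — b S d and b S f, but not d S f.
Only serial holds.

serial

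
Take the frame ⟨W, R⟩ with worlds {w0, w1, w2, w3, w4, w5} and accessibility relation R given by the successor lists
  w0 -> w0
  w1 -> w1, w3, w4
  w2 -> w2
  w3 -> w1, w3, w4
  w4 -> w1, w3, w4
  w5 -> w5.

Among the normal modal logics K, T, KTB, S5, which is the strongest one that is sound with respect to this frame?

S5

Reflexive (axiom T): yes — every world is R-related to itself.
Symmetric (axiom B): yes — every pair in R has its reverse in R.
Euclidean (axiom 5): yes — any two successors of a common world are R-related.
So F validates K, T, KTB, S5. The strongest is S5.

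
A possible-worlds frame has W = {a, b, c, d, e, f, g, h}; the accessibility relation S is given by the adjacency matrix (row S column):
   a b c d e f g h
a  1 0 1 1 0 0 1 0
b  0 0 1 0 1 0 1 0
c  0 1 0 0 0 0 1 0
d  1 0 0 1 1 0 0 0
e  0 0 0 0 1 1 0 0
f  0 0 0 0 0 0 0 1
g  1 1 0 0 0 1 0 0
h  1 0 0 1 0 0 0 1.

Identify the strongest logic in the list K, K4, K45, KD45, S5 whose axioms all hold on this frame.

Transitive (axiom 4): no — a S c and c S b, but not a S b.
Euclidean (axiom 5): no — a S c and a S d, but not c S d.
Serial (axiom D): yes — every world has a successor (e.g. a S a).
Reflexive (axiom T): no — b is not related to itself.
So F validates K; K4 would additionally require S to be transitive. The strongest is K.

K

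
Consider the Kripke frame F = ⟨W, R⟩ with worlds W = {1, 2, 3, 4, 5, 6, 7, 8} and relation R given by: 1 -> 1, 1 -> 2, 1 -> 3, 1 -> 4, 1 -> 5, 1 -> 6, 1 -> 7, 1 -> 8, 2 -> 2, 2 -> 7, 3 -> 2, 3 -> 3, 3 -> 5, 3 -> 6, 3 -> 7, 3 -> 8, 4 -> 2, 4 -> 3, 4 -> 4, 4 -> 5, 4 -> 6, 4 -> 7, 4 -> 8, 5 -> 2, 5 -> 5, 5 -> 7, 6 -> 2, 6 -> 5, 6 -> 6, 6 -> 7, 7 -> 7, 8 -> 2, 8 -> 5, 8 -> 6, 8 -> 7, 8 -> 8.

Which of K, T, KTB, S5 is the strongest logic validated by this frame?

T

Reflexive (axiom T): yes — every world is R-related to itself.
Symmetric (axiom B): no — 1 R 2 but not 2 R 1.
Euclidean (axiom 5): no — 1 R 2 and 1 R 3, but not 2 R 3.
So F validates K, T; KTB would additionally require R to be symmetric. The strongest is T.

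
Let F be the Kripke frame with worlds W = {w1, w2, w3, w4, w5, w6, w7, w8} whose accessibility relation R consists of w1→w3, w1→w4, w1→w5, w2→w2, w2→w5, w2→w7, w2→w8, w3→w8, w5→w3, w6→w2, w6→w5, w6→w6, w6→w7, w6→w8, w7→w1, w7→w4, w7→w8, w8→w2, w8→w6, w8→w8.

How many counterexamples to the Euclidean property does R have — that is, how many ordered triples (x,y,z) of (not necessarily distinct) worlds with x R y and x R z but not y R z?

38

Enumerating: (w1,w3,w3), (w1,w3,w4), (w1,w3,w5), (w1,w4,w3), (w1,w4,w4), (w1,w4,w5), (w1,w5,w4), (w1,w5,w5), (w2,w5,w2), (w2,w5,w5), (w2,w5,w7), (w2,w5,w8), … and 26 more.
Total: 38.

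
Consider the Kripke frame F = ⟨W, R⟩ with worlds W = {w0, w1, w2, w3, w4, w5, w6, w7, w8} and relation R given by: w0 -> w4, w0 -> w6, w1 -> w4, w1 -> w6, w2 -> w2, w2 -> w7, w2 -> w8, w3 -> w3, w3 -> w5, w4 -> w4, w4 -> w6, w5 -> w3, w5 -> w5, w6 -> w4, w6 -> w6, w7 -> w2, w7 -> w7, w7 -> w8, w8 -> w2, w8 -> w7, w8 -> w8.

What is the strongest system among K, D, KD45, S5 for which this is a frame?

KD45

Serial (axiom D): yes — every world has a successor (e.g. w0 R w4).
Euclidean (axiom 5): yes — any two successors of a common world are R-related.
Transitive (axiom 4): yes — every two-step R-path is closed by a direct edge.
Reflexive (axiom T): no — w0 is not related to itself.
So F validates K, D, KD45; S5 would additionally require R to be reflexive. The strongest is KD45.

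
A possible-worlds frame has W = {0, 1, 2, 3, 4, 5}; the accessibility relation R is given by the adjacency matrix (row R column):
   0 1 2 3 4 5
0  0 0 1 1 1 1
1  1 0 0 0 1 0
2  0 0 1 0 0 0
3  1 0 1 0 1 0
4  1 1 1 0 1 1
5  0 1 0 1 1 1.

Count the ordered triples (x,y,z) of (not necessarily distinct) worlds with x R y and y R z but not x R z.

Enumerating: (0,3,0), (0,4,0), (0,4,1), (0,5,1), (1,0,2), (1,0,3), (1,0,5), (1,4,1), (1,4,2), (1,4,5), (3,0,3), (3,0,5), … and 9 more.
Total: 21.

21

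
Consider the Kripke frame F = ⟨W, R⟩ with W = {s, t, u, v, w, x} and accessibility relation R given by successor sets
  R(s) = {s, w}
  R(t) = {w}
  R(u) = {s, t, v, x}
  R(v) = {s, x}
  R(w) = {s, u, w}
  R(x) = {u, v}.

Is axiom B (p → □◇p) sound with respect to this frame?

No

By correspondence theory, B is valid on a frame iff R is symmetric.
Symmetric: no — t R w but not w R t.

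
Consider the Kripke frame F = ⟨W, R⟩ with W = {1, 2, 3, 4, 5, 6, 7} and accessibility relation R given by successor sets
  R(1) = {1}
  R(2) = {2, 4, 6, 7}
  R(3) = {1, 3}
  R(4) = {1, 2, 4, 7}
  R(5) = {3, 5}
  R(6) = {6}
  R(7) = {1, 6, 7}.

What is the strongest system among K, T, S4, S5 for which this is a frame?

T

Reflexive (axiom T): yes — every world is R-related to itself.
Transitive (axiom 4): no — 2 R 4 and 4 R 1, but not 2 R 1.
Euclidean (axiom 5): no — 2 R 4 and 2 R 6, but not 4 R 6.
So F validates K, T; S4 would additionally require R to be transitive. The strongest is T.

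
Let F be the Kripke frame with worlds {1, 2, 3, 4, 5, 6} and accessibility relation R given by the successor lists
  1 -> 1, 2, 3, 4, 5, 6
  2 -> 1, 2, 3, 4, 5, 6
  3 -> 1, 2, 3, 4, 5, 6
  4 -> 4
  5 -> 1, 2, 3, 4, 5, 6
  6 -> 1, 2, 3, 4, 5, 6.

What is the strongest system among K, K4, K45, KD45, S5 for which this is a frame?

K4

Transitive (axiom 4): yes — every two-step R-path is closed by a direct edge.
Euclidean (axiom 5): no — 1 R 4 and 1 R 2, but not 4 R 2.
Serial (axiom D): yes — every world has a successor (e.g. 1 R 1).
Reflexive (axiom T): yes — every world is R-related to itself.
So F validates K, K4; K45 would additionally require R to be Euclidean. The strongest is K4.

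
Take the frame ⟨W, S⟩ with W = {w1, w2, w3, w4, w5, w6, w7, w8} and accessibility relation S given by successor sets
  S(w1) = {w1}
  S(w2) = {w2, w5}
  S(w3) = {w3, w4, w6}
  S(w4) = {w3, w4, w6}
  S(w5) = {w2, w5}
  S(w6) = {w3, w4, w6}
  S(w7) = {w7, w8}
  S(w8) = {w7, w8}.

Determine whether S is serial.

Serial: yes — every world has a successor (e.g. w1 S w1).

Yes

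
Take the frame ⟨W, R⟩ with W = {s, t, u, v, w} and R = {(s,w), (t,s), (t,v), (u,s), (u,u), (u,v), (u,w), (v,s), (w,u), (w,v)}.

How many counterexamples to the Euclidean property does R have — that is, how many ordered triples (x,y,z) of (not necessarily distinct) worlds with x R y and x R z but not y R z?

15

Enumerating: (s,w,w), (t,s,s), (t,s,v), (t,v,v), (u,s,s), (u,s,u), (u,s,v), (u,v,u), (u,v,v), (u,v,w), (u,w,s), (u,w,w), (v,s,s), (w,v,u), (w,v,v).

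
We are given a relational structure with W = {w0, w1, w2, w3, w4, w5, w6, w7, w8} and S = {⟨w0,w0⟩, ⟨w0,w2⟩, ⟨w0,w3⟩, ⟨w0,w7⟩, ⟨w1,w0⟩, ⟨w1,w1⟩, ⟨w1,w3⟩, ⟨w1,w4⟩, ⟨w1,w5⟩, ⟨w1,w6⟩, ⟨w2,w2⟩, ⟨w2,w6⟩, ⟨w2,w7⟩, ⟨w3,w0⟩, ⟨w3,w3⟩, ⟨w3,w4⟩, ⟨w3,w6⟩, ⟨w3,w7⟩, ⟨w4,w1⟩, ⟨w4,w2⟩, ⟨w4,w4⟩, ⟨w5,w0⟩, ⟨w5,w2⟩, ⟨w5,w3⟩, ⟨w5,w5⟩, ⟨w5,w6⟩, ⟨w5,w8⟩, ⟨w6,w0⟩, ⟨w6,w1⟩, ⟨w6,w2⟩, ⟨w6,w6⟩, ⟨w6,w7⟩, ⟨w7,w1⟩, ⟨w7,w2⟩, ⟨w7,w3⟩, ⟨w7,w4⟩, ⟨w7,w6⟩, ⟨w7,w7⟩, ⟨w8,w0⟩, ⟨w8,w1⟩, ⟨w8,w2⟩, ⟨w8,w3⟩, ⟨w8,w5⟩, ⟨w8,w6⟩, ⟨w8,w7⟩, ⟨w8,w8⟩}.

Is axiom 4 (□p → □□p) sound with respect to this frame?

No

The schema 4 characterises exactly the transitive frames.
Transitive: no — w0 S w2 and w2 S w6, but not w0 S w6.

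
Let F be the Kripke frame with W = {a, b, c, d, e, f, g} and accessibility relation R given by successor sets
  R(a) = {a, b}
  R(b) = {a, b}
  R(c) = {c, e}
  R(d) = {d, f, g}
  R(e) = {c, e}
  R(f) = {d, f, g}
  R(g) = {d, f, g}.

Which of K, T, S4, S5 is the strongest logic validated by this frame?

Reflexive (axiom T): yes — every world is R-related to itself.
Transitive (axiom 4): yes — every two-step R-path is closed by a direct edge.
Euclidean (axiom 5): yes — any two successors of a common world are R-related.
So F validates K, T, S4, S5. The strongest is S5.

S5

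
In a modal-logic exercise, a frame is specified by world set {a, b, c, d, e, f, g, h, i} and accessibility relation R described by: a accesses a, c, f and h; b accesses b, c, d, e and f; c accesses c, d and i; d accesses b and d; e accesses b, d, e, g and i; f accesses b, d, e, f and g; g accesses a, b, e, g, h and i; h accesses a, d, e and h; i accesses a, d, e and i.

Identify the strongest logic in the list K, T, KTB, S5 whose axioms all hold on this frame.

T

Reflexive (axiom T): yes — every world is R-related to itself.
Symmetric (axiom B): no — a R c but not c R a.
Euclidean (axiom 5): no — a R c and a R f, but not c R f.
So F validates K, T; KTB would additionally require R to be symmetric. The strongest is T.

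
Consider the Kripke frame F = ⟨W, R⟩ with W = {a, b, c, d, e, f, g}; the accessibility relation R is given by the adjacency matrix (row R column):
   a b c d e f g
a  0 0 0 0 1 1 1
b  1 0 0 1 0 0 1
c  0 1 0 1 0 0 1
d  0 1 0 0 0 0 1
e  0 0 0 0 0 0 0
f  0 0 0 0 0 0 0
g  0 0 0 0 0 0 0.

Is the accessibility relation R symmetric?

Symmetric: no — a R e but not e R a.

No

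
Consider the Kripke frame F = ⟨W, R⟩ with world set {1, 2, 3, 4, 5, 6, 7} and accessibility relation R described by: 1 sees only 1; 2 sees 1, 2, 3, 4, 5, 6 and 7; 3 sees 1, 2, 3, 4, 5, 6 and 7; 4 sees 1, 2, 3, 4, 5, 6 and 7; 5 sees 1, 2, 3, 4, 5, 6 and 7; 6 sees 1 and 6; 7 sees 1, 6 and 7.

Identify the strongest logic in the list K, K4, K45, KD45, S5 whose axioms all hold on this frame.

Transitive (axiom 4): yes — every two-step R-path is closed by a direct edge.
Euclidean (axiom 5): no — 2 R 1 and 2 R 3, but not 1 R 3.
Serial (axiom D): yes — every world has a successor (e.g. 1 R 1).
Reflexive (axiom T): yes — every world is R-related to itself.
So F validates K, K4; K45 would additionally require R to be Euclidean. The strongest is K4.

K4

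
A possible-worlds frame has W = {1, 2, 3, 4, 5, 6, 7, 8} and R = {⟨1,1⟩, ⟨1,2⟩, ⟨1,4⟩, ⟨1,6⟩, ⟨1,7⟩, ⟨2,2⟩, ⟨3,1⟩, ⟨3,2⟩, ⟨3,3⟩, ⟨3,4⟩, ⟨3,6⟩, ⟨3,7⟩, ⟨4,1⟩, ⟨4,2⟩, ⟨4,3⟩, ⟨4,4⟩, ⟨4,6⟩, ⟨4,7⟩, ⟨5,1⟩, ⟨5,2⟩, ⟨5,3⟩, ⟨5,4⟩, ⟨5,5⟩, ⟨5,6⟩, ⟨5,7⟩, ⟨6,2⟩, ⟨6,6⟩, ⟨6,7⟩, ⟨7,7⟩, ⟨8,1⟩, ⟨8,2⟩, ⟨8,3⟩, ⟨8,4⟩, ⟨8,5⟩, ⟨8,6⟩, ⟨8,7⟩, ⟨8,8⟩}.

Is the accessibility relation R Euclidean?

Euclidean: no — 1 R 2 and 1 R 4, but not 2 R 4.

No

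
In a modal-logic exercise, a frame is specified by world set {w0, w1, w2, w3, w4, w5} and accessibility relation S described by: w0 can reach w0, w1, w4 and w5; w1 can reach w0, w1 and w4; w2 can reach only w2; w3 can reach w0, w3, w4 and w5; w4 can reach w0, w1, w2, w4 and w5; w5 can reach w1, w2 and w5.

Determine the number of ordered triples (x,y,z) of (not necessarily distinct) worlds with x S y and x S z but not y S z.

Enumerating: (w0,w1,w5), (w0,w5,w0), (w0,w5,w4), (w3,w0,w3), (w3,w4,w3), (w3,w5,w0), (w3,w5,w3), (w3,w5,w4), (w4,w0,w2), (w4,w1,w2), (w4,w1,w5), (w4,w2,w0), … and 9 more.
Total: 21.

21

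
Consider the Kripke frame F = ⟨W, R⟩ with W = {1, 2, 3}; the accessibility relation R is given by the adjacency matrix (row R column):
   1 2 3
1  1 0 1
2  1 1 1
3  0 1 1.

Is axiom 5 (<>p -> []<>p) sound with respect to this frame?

No

Axiom 5 corresponds to the accessibility relation being Euclidean.
Euclidean: no — 2 R 3 and 2 R 1, but not 3 R 1.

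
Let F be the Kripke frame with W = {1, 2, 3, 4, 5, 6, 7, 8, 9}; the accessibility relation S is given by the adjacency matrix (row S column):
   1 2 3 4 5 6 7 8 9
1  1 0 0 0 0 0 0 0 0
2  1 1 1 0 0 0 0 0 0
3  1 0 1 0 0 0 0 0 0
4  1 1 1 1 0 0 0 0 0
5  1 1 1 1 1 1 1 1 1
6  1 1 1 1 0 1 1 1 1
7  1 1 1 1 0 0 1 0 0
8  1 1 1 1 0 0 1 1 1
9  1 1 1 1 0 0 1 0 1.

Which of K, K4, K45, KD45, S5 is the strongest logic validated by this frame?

Transitive (axiom 4): yes — every two-step S-path is closed by a direct edge.
Euclidean (axiom 5): no — 2 S 1 and 2 S 3, but not 1 S 3.
Serial (axiom D): yes — every world has a successor (e.g. 1 S 1).
Reflexive (axiom T): yes — every world is S-related to itself.
So F validates K, K4; K45 would additionally require S to be Euclidean. The strongest is K4.

K4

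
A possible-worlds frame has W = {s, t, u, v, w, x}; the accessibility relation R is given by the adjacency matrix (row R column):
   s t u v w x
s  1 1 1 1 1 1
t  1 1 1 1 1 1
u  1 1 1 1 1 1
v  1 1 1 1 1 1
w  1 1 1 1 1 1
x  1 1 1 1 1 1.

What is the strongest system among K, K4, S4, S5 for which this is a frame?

Transitive (axiom 4): yes — every two-step R-path is closed by a direct edge.
Reflexive (axiom T): yes — every world is R-related to itself.
Euclidean (axiom 5): yes — any two successors of a common world are R-related.
So F validates K, K4, S4, S5. The strongest is S5.

S5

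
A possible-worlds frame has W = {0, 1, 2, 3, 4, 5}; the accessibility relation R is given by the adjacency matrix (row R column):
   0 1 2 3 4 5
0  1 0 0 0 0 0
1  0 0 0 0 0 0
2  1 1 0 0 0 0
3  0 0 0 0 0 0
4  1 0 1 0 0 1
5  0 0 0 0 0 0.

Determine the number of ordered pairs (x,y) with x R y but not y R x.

5

Enumerating: (2,0), (2,1), (4,0), (4,2), (4,5).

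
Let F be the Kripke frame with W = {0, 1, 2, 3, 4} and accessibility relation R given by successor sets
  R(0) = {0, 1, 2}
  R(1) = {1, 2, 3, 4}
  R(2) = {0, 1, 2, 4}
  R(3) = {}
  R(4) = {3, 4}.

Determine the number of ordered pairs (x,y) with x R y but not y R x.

5

Enumerating: (0,1), (1,3), (1,4), (2,4), (4,3).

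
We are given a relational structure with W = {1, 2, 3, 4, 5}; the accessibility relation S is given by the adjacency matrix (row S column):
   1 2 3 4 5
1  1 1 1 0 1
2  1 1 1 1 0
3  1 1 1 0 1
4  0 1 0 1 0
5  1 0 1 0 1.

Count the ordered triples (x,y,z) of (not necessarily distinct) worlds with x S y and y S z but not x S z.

8

Enumerating: (1,2,4), (2,1,5), (2,3,5), (3,2,4), (4,2,1), (4,2,3), (5,1,2), (5,3,2).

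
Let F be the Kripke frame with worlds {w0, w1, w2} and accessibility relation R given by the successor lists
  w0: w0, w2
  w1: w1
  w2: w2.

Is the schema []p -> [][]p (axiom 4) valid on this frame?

Yes

By correspondence theory, 4 is valid on a frame iff R is transitive.
Transitive: yes — every two-step R-path is closed by a direct edge.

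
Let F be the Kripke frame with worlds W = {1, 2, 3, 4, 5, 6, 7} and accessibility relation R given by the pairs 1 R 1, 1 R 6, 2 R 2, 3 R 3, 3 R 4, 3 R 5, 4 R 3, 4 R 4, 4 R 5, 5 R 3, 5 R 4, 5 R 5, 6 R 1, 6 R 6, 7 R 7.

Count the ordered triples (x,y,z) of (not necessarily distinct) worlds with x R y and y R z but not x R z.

R is transitive; there are no such tuples.

0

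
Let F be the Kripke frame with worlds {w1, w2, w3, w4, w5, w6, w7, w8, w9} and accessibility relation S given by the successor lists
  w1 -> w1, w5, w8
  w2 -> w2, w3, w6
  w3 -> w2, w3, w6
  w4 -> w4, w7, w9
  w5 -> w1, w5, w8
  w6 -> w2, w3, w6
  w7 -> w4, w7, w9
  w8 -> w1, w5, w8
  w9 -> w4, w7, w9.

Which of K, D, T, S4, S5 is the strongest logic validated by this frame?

S5

Serial (axiom D): yes — every world has a successor (e.g. w1 S w1).
Reflexive (axiom T): yes — every world is S-related to itself.
Transitive (axiom 4): yes — every two-step S-path is closed by a direct edge.
Euclidean (axiom 5): yes — any two successors of a common world are S-related.
So F validates K, D, T, S4, S5. The strongest is S5.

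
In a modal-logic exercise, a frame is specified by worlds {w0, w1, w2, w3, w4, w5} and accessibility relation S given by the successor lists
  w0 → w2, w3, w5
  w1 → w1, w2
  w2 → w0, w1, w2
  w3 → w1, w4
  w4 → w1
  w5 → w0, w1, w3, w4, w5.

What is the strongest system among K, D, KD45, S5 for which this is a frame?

Serial (axiom D): yes — every world has a successor (e.g. w0 S w2).
Euclidean (axiom 5): no — w0 S w2 and w0 S w3, but not w2 S w3.
Transitive (axiom 4): no — w0 S w2 and w2 S w1, but not w0 S w1.
Reflexive (axiom T): no — w0 is not related to itself.
So F validates K, D; KD45 would additionally require S to be Euclidean and transitive. The strongest is D.

D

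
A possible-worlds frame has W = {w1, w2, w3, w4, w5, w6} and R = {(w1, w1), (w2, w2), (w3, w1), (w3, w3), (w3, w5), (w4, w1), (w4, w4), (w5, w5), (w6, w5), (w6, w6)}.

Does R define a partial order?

Yes

Reflexive: yes — every world is R-related to itself.
Transitive: yes — every two-step R-path is closed by a direct edge.
Antisymmetric: yes — no distinct pair is related both ways.
So R is a partial order.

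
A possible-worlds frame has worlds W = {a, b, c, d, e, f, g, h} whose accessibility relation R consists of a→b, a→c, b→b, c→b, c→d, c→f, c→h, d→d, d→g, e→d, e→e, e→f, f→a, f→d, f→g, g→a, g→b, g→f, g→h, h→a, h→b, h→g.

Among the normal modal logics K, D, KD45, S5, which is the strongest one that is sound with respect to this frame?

D

Serial (axiom D): yes — every world has a successor (e.g. a R b).
Euclidean (axiom 5): no — a R b and a R c, but not b R c.
Transitive (axiom 4): no — a R c and c R d, but not a R d.
Reflexive (axiom T): no — a is not related to itself.
So F validates K, D; KD45 would additionally require R to be Euclidean and transitive. The strongest is D.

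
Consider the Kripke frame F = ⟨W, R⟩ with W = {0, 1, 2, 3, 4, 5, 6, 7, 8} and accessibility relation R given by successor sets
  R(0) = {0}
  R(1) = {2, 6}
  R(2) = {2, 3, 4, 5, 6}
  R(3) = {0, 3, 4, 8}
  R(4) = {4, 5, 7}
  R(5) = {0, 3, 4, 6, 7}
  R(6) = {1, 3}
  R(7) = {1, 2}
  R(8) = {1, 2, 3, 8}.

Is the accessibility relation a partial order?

Reflexive: no — 1 is not related to itself.
Transitive: no — 1 R 2 and 2 R 3, but not 1 R 3.
Antisymmetric: no — 1 R 6 and 6 R 1 with 1 ≠ 6.
So R is not a partial order.

No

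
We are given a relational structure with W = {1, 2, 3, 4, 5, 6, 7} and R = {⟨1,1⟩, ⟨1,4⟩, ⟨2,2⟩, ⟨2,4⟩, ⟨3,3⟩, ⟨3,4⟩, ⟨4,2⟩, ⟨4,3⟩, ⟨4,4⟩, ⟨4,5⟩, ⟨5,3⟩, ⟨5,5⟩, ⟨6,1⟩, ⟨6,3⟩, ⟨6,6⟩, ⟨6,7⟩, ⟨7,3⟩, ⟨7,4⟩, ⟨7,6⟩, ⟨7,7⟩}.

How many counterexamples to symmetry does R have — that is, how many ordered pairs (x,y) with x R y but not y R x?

Enumerating: (1,4), (4,5), (5,3), (6,1), (6,3), (7,3), (7,4).

7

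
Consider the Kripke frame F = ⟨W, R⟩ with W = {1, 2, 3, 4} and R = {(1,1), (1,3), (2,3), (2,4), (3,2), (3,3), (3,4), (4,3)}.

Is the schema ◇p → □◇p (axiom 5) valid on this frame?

No

Axiom 5 corresponds to the accessibility relation being Euclidean.
Euclidean: no — 3 R 4 and 3 R 2, but not 4 R 2.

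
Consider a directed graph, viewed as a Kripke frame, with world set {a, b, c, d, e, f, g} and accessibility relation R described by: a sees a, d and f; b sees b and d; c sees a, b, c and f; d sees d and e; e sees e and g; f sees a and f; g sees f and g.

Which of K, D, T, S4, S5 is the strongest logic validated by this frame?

Serial (axiom D): yes — every world has a successor (e.g. a R a).
Reflexive (axiom T): yes — every world is R-related to itself.
Transitive (axiom 4): no — a R d and d R e, but not a R e.
Euclidean (axiom 5): no — a R d and a R f, but not d R f.
So F validates K, D, T; S4 would additionally require R to be transitive. The strongest is T.

T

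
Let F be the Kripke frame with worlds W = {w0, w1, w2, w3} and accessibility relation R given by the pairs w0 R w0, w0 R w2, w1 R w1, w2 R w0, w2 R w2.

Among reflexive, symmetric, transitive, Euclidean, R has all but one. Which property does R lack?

reflexive

Reflexive: no — w3 is not related to itself.
Symmetric: yes — every pair in R has its reverse in R.
Transitive: yes — every two-step R-path is closed by a direct edge.
Euclidean: yes — any two successors of a common world are R-related.
Only reflexive fails.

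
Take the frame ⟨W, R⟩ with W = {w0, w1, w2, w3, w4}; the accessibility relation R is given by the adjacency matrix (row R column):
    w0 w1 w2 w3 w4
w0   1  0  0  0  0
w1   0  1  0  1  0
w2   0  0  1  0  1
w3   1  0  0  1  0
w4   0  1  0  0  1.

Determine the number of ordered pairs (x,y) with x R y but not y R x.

Enumerating: (w1,w3), (w2,w4), (w3,w0), (w4,w1).

4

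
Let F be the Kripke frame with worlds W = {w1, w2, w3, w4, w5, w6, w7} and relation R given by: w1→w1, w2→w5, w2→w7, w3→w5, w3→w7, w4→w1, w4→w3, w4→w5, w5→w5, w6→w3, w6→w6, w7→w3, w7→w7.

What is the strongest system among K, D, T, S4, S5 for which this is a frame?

D

Serial (axiom D): yes — every world has a successor (e.g. w1 R w1).
Reflexive (axiom T): no — w2 is not related to itself.
Transitive (axiom 4): no — w2 R w7 and w7 R w3, but not w2 R w3.
Euclidean (axiom 5): no — w2 R w5 and w2 R w7, but not w5 R w7.
So F validates K, D; T would additionally require R to be reflexive. The strongest is D.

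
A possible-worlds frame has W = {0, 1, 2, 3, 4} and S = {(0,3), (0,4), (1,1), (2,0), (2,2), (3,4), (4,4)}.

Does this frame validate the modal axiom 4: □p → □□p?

No

The schema 4 characterises exactly the transitive frames.
Transitive: no — 2 S 0 and 0 S 3, but not 2 S 3.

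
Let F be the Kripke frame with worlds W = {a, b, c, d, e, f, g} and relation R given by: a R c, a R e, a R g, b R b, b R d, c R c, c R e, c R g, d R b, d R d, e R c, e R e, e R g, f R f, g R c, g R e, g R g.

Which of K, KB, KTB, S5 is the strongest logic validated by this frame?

K

Symmetric (axiom B): no — a R c but not c R a.
Reflexive (axiom T): no — a is not related to itself.
Euclidean (axiom 5): yes — any two successors of a common world are R-related.
So F validates K; KB would additionally require R to be symmetric. The strongest is K.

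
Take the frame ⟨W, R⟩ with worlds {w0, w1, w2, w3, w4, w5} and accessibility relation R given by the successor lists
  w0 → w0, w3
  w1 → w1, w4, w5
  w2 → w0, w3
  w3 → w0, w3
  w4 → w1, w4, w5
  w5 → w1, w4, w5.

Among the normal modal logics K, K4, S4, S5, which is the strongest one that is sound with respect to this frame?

K4

Transitive (axiom 4): yes — every two-step R-path is closed by a direct edge.
Reflexive (axiom T): no — w2 is not related to itself.
Euclidean (axiom 5): yes — any two successors of a common world are R-related.
So F validates K, K4; S4 would additionally require R to be reflexive. The strongest is K4.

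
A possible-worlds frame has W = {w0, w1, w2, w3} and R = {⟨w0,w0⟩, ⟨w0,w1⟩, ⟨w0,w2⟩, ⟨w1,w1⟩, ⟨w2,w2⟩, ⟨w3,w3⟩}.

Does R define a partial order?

Reflexive: yes — every world is R-related to itself.
Transitive: yes — every two-step R-path is closed by a direct edge.
Antisymmetric: yes — no distinct pair is related both ways.
So R is a partial order.

Yes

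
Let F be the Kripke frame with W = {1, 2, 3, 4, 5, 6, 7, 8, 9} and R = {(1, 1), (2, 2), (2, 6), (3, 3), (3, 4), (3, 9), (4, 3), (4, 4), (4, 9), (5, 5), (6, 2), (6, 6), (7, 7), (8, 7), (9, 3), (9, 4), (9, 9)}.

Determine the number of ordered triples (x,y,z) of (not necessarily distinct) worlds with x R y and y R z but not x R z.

R is transitive; there are no such tuples.

0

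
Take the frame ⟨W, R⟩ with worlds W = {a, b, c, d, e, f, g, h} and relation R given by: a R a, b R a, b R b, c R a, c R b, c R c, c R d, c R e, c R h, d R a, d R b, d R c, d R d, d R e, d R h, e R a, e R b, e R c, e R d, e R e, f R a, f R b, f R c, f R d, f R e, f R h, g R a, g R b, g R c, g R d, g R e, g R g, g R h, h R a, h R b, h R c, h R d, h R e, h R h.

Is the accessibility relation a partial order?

Reflexive: no — f is not related to itself.
Transitive: no — e R c and c R h, but not e R h.
Antisymmetric: no — c R d and d R c with c ≠ d.
So R is not a partial order.

No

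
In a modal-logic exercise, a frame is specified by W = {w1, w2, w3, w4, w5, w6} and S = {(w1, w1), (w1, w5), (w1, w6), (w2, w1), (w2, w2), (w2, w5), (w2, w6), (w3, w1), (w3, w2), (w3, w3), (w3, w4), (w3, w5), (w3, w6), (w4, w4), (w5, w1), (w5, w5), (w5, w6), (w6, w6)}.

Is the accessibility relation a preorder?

Reflexive: yes — every world is S-related to itself.
Transitive: yes — every two-step S-path is closed by a direct edge.
So S is a preorder.

Yes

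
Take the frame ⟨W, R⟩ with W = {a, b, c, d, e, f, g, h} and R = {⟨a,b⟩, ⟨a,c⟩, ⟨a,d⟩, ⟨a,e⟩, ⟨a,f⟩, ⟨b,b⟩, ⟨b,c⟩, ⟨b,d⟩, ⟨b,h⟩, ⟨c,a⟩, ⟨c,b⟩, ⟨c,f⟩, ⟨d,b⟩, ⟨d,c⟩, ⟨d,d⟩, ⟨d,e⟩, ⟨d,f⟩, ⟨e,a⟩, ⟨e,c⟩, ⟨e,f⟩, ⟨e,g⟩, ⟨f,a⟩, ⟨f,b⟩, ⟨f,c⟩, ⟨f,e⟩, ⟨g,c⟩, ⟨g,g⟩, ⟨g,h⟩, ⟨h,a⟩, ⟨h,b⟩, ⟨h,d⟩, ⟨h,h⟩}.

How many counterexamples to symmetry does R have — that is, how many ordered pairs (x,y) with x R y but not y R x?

Enumerating: (a,b), (a,d), (d,c), (d,e), (d,f), (e,c), (e,g), (f,b), (g,c), (g,h), (h,a), (h,d).

12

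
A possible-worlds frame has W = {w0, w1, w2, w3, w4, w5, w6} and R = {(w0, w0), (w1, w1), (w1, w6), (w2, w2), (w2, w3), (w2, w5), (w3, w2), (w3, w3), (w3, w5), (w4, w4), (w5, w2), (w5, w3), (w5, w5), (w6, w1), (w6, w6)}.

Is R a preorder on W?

Yes

Reflexive: yes — every world is R-related to itself.
Transitive: yes — every two-step R-path is closed by a direct edge.
So R is a preorder.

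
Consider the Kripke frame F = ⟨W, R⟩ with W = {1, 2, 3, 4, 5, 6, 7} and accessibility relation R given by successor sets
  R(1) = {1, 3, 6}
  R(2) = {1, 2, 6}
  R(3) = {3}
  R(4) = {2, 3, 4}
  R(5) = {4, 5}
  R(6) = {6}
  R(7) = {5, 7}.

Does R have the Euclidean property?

Euclidean: no — 1 R 3 and 1 R 6, but not 3 R 6.

No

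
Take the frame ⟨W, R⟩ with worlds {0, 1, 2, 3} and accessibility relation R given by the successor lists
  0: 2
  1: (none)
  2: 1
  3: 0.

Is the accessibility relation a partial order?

No

Reflexive: no — 0 is not related to itself.
Transitive: no — 0 R 2 and 2 R 1, but not 0 R 1.
Antisymmetric: yes — no distinct pair is related both ways.
So R is not a partial order.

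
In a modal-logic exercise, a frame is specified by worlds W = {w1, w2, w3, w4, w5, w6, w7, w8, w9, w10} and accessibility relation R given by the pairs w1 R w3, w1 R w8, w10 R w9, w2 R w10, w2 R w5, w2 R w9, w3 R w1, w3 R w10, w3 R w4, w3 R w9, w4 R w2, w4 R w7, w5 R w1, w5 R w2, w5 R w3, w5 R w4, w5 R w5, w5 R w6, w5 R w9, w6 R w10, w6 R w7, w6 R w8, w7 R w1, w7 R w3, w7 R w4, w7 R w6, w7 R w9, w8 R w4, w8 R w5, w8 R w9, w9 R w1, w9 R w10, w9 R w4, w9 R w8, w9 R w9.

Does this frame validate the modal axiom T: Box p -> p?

No

Axiom T corresponds to the accessibility relation being reflexive.
Reflexive: no — w1 is not related to itself.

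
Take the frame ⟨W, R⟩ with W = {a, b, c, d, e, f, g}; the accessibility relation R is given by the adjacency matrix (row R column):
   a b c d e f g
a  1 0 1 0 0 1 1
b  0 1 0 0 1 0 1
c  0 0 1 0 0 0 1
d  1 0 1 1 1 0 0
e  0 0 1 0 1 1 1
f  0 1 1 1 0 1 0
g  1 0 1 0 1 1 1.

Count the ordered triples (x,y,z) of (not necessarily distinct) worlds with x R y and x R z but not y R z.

33

Enumerating: (a,c,a), (a,c,f), (a,f,a), (a,f,g), (b,e,b), (b,g,b), (d,a,d), (d,a,e), (d,c,a), (d,c,d), (d,c,e), (d,e,a), … and 21 more.
Total: 33.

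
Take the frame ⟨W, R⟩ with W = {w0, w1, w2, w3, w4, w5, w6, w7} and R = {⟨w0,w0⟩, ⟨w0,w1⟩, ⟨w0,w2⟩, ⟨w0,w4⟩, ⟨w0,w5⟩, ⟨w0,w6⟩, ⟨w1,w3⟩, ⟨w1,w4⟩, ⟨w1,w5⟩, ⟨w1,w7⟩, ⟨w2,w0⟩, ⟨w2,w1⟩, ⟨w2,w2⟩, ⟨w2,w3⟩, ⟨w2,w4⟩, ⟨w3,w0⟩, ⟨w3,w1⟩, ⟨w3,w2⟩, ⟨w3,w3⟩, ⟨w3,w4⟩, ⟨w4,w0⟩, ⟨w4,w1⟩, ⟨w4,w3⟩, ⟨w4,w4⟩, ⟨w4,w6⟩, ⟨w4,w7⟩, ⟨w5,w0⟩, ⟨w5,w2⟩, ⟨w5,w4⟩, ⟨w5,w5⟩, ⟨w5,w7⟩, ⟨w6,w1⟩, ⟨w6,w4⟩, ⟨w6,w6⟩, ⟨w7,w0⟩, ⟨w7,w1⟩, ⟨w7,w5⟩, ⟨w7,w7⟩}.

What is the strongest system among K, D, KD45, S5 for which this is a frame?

D

Serial (axiom D): yes — every world has a successor (e.g. w0 R w0).
Euclidean (axiom 5): no — w0 R w1 and w0 R w2, but not w1 R w2.
Transitive (axiom 4): no — w0 R w1 and w1 R w3, but not w0 R w3.
Reflexive (axiom T): no — w1 is not related to itself.
So F validates K, D; KD45 would additionally require R to be Euclidean and transitive. The strongest is D.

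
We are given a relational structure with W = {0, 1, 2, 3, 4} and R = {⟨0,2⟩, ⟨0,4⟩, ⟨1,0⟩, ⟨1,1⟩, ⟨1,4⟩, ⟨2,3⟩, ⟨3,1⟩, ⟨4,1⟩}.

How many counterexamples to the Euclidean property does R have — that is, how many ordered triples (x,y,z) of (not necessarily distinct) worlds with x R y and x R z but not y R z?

Enumerating: (0,2,2), (0,2,4), (0,4,2), (0,4,4), (1,0,0), (1,0,1), (1,4,0), (1,4,4), (2,3,3).

9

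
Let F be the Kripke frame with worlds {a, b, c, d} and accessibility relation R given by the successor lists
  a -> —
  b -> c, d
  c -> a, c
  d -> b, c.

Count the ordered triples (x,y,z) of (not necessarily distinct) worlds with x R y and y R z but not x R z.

Enumerating: (b,c,a), (b,d,b), (d,b,d), (d,c,a).

4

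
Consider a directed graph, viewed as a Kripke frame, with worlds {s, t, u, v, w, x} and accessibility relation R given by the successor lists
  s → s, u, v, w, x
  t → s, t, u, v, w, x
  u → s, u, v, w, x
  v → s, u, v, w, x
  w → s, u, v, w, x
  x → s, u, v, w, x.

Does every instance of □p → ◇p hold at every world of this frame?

By correspondence theory, D is valid on a frame iff R is serial.
Serial: yes — every world has a successor (e.g. s R s).

Yes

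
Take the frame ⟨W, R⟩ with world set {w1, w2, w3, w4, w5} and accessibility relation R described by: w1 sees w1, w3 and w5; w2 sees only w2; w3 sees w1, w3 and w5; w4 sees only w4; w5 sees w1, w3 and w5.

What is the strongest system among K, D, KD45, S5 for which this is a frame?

S5

Serial (axiom D): yes — every world has a successor (e.g. w1 R w1).
Euclidean (axiom 5): yes — any two successors of a common world are R-related.
Transitive (axiom 4): yes — every two-step R-path is closed by a direct edge.
Reflexive (axiom T): yes — every world is R-related to itself.
So F validates K, D, KD45, S5. The strongest is S5.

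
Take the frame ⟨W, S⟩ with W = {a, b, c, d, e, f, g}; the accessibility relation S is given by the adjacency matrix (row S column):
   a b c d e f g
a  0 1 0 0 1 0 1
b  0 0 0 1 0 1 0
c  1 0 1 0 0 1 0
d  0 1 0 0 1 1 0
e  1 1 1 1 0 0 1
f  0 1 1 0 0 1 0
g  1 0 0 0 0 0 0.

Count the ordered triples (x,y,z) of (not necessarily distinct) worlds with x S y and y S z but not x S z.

Enumerating: (a,b,d), (a,b,f), (a,e,a), (a,e,c), (a,e,d), (a,g,a), (b,d,b), (b,d,e), (b,f,b), (b,f,c), (c,a,b), (c,a,e), … and 18 more.
Total: 30.

30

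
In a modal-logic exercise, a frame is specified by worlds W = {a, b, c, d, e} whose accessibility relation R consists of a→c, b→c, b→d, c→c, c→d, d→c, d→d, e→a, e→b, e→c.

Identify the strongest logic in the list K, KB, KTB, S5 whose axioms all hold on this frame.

K

Symmetric (axiom B): no — a R c but not c R a.
Reflexive (axiom T): no — a is not related to itself.
Euclidean (axiom 5): no — e R a and e R b, but not a R b.
So F validates K; KB would additionally require R to be symmetric. The strongest is K.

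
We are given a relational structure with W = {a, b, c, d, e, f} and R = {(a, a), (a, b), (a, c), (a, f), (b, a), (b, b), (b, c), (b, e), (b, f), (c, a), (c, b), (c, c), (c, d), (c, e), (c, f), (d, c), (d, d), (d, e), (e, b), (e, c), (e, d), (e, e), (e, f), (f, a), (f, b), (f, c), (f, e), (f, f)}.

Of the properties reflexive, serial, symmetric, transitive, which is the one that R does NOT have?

Reflexive: yes — every world is R-related to itself.
Serial: yes — every world has a successor (e.g. a R a).
Symmetric: yes — every pair in R has its reverse in R.
Transitive: no — a R b and b R e, but not a R e.
Only transitive fails.

transitive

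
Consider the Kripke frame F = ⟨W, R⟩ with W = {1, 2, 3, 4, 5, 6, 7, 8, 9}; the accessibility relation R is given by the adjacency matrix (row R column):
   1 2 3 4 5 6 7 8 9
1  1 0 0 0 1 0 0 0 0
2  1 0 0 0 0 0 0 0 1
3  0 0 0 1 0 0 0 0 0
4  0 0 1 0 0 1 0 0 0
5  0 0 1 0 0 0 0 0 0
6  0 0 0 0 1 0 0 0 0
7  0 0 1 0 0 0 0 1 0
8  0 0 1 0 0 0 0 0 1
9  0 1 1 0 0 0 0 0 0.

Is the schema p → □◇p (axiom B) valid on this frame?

No

The schema B characterises exactly the symmetric frames.
Symmetric: no — 1 R 5 but not 5 R 1.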